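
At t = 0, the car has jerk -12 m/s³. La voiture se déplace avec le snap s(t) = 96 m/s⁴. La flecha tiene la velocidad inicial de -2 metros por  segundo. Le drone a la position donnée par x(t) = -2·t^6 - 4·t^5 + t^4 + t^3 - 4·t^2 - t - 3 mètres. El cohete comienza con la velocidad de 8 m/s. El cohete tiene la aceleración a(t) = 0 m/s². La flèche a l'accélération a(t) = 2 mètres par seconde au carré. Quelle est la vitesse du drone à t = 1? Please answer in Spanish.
Debemos derivar nuestra ecuación de la posición x(t) = -2·t^6 - 4·t^5 + t^4 + t^3 - 4·t^2 - t - 3 1 vez. Tomando d/dt de x(t), encontramos v(t) = -12·t^5 - 20·t^4 + 4·t^3 + 3·t^2 - 8·t - 1. De la ecuación de la velocidad v(t) = -12·t^5 - 20·t^4 + 4·t^3 + 3·t^2 - 8·t - 1, sustituimos t = 1 para obtener v = -34.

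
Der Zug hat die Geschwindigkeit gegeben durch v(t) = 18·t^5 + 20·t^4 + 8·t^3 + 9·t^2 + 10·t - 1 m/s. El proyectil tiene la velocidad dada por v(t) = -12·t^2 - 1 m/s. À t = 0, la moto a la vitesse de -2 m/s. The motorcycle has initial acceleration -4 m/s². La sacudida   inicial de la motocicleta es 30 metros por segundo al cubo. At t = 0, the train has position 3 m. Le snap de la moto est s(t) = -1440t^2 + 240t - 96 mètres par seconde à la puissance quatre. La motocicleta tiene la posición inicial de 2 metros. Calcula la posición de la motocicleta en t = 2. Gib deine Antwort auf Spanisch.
Para resolver esto, necesitamos tomar 4 antiderivadas de nuestra ecuación del snap s(t) = -1440·t^2 + 240·t - 96. La antiderivada del snap es la sacudida. Usando j(0) = 30, obtenemos j(t) = -480·t^3 + 120·t^2 - 96·t + 30. La integral de la sacudida es la aceleración. Usando a(0) = -4, obtenemos a(t) = -120·t^4 + 40·t^3 - 48·t^2 + 30·t - 4. Tomando ∫a(t)dt y aplicando v(0) = -2, encontramos v(t) = -24·t^5 + 10·t^4 - 16·t^3 + 15·t^2 - 4·t - 2. La integral de la velocidad es la posición. Usando x(0) = 2, obtenemos x(t) = -4·t^6 + 2·t^5 - 4·t^4 + 5·t^3 - 2·t^2 - 2·t + 2. De la ecuación de la posición x(t) = -4·t^6 + 2·t^5 - 4·t^4 + 5·t^3 - 2·t^2 - 2·t + 2, sustituimos t = 2 para obtener x = -226.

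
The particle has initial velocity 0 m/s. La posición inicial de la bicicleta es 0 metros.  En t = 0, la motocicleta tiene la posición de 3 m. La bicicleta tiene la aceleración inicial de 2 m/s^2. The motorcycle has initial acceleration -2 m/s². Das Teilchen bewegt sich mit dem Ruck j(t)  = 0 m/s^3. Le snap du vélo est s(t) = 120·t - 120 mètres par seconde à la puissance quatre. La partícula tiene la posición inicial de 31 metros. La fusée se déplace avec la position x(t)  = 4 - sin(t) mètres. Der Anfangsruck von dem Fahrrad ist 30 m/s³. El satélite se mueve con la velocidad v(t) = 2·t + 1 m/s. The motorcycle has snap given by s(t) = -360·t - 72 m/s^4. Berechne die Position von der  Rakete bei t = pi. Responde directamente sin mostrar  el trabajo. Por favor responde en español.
La posición en t = pi es x = 4.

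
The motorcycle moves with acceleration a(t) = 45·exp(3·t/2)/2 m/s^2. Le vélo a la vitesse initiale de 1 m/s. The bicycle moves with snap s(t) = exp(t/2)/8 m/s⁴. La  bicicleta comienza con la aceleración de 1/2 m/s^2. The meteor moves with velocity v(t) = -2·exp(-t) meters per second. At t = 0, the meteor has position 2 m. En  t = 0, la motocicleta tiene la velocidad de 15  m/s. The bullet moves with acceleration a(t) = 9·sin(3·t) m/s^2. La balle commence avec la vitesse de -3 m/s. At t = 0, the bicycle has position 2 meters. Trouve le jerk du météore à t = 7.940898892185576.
Pour résoudre ceci, nous devons prendre 2 dérivées de notre équation de la vitesse v(t) = -2·exp(-t). En prenant d/dt de v(t), nous trouvons a(t) = 2·exp(-t). La dérivée de l'accélération donne le jerk: j(t) = -2·exp(-t). Nous avons le jerk j(t) = -2·exp(-t). En substituant t = 7.940898892185576: j(7.940898892185576) = -0.000711772861905631.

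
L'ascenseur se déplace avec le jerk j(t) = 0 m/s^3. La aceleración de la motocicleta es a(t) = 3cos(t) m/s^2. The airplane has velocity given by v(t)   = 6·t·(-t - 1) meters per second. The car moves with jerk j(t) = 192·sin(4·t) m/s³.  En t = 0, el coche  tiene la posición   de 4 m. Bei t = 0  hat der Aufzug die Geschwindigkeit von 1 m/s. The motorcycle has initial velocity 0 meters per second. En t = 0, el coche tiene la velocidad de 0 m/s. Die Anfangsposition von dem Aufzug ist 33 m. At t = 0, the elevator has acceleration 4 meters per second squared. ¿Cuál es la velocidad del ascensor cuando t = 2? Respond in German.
Wir müssen das Integral unserer Gleichung für den Ruck j(t) = 0 2-mal finden. Durch Integration von dem Ruck und Verwendung der Anfangsbedingung a(0) = 4, erhalten wir a(t) = 4. Mit ∫a(t)dt und Anwendung von v(0) = 1, finden wir v(t) = 4·t + 1. Wir haben die Geschwindigkeit v(t) = 4·t + 1. Durch Einsetzen von t = 2: v(2) = 9.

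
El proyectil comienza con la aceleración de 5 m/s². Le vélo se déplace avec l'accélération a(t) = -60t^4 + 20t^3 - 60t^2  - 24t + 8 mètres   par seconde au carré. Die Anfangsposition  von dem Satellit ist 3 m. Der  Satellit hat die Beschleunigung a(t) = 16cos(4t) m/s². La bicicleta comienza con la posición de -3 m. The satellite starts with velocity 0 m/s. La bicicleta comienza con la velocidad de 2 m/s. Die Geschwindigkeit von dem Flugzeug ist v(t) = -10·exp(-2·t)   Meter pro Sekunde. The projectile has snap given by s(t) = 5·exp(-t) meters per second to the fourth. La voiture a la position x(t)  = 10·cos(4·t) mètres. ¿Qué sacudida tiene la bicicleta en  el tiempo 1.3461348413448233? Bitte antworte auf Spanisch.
Debemos derivar nuestra ecuación de la aceleración a(t) = -60·t^4 + 20·t^3 - 60·t^2 - 24·t + 8 1 vez. Derivando la aceleración, obtenemos la sacudida: j(t) = -240·t^3 + 60·t^2 - 120·t - 24. Tenemos la sacudida j(t) = -240·t^3 + 60·t^2 - 120·t - 24. Sustituyendo t = 1.3461348413448233: j(1.3461348413448233) = -662.244086397494.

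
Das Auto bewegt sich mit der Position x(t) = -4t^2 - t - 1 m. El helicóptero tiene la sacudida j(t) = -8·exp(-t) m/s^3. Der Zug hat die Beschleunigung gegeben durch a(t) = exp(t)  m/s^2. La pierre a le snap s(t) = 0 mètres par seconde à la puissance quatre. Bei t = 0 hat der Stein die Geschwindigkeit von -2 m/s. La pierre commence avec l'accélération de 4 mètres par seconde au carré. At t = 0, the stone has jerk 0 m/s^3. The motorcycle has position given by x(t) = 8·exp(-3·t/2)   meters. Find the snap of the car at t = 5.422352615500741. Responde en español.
Partiendo de la posición x(t) = -4·t^2 - t - 1, tomamos 4 derivadas. Derivando la posición, obtenemos la velocidad: v(t) = -8·t - 1. La derivada de la velocidad da la aceleración: a(t) = -8. Tomando d/dt de a(t), encontramos j(t) = 0. Derivando la sacudida, obtenemos el snap: s(t) = 0. Tenemos el snap s(t) = 0. Sustituyendo t = 5.422352615500741: s(5.422352615500741) = 0.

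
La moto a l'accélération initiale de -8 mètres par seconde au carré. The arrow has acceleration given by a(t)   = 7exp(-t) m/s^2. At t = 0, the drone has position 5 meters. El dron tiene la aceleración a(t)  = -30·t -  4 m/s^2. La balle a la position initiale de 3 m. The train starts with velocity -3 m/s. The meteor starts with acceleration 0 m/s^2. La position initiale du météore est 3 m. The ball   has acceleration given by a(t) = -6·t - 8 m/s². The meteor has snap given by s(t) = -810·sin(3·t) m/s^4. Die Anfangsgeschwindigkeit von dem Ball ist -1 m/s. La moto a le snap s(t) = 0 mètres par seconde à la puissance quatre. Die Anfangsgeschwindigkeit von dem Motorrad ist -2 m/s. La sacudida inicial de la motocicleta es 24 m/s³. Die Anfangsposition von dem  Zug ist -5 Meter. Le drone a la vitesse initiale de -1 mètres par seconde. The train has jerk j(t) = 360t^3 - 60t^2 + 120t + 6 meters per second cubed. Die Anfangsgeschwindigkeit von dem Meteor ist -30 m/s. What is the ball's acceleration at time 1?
Using a(t) = -6·t - 8 and substituting t = 1, we find a = -14.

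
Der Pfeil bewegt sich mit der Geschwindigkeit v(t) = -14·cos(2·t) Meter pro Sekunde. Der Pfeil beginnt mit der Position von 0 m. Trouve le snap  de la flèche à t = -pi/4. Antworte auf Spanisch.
Partiendo de la velocidad v(t) = -14·cos(2·t), tomamos 3 derivadas. Derivando la velocidad, obtenemos la aceleración: a(t) = 28·sin(2·t). Tomando d/dt de a(t), encontramos j(t) = 56·cos(2·t). La derivada de la sacudida da el snap: s(t) = -112·sin(2·t). De la ecuación del snap s(t) = -112·sin(2·t), sustituimos t = -pi/4 para obtener s = 112.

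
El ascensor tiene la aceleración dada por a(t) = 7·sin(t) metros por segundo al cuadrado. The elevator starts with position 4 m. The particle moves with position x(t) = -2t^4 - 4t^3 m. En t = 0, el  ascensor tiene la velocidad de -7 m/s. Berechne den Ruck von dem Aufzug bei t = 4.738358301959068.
Ausgehend von der Beschleunigung a(t) = 7·sin(t), nehmen wir 1 Ableitung. Die Ableitung von der Beschleunigung ergibt den Ruck: j(t) = 7·cos(t). Wir haben den Ruck j(t) = 7·cos(t). Durch Einsetzen von t = 4.738358301959068: j(4.738358301959068) = 0.181764818875848.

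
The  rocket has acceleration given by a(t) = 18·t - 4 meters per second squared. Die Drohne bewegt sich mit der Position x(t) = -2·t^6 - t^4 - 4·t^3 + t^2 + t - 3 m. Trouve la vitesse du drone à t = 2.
Pour résoudre ceci, nous devons prendre 1 dérivée de notre équation de la position x(t) = -2·t^6 - t^4 - 4·t^3 + t^2 + t - 3. En dérivant la position, nous obtenons la vitesse: v(t) = -12·t^5 - 4·t^3 - 12·t^2 + 2·t + 1. De l'équation de la vitesse v(t) = -12·t^5 - 4·t^3 - 12·t^2 + 2·t + 1, nous substituons t = 2 pour obtenir v = -459.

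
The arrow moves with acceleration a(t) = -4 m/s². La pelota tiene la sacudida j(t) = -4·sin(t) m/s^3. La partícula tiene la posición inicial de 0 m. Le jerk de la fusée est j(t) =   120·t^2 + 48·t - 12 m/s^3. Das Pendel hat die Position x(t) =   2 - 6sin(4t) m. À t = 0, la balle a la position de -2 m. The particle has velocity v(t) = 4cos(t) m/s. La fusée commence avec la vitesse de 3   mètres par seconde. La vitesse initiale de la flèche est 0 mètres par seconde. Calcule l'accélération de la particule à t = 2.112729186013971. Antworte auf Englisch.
Starting from velocity v(t) = 4·cos(t), we take 1 derivative. The derivative of velocity gives acceleration: a(t) = -4·sin(t). Using a(t) = -4·sin(t) and substituting t = 2.112729186013971, we find a = -3.42685330926255.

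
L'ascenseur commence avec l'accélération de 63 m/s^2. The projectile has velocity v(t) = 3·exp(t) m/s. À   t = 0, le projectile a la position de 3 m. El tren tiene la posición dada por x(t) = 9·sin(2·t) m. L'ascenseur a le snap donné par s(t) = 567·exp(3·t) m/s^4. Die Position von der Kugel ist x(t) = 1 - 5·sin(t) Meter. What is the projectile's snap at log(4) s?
Starting from velocity v(t) = 3·exp(t), we take 3 derivatives. The derivative of velocity gives acceleration: a(t) = 3·exp(t). Taking d/dt of a(t), we find j(t) = 3·exp(t). Taking d/dt of j(t), we find s(t) = 3·exp(t). We have snap s(t) = 3·exp(t). Substituting t = log(4): s(log(4)) = 12.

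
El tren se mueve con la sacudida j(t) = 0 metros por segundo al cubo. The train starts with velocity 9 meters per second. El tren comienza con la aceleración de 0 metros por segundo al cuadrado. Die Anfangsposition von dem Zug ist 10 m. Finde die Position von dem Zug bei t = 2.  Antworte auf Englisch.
We must find the antiderivative of our jerk equation j(t) = 0 3 times. The antiderivative of jerk is acceleration. Using a(0) = 0, we get a(t) = 0. The antiderivative of acceleration is velocity. Using v(0) = 9, we get v(t) = 9. The integral of velocity is position. Using x(0) = 10, we get x(t) = 9·t + 10. From the given position equation x(t) = 9·t + 10, we substitute t = 2 to get x = 28.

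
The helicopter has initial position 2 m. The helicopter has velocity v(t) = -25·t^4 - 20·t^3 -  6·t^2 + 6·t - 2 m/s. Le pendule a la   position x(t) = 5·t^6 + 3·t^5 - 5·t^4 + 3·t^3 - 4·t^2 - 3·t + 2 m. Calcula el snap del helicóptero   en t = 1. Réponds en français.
En partant de la vitesse v(t) = -25·t^4 - 20·t^3 - 6·t^2 + 6·t - 2, nous prenons 3 dérivées. La dérivée de la vitesse donne l'accélération: a(t) = -100·t^3 - 60·t^2 - 12·t + 6. En dérivant l'accélération, nous obtenons le jerk: j(t) = -300·t^2 - 120·t - 12. En dérivant le jerk, nous obtenons le snap: s(t) = -600·t - 120. En utilisant s(t) = -600·t - 120 et en substituant t = 1, nous trouvons s = -720.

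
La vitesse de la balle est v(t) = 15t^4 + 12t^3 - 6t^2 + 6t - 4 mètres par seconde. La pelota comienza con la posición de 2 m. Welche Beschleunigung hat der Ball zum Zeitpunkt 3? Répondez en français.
Pour résoudre ceci, nous devons prendre 1 dérivée de notre équation de la vitesse v(t) = 15·t^4 + 12·t^3 - 6·t^2 + 6·t - 4. En dérivant la vitesse, nous obtenons l'accélération: a(t) = 60·t^3 + 36·t^2 - 12·t + 6. En utilisant a(t) = 60·t^3 + 36·t^2 - 12·t + 6 et en substituant t = 3, nous trouvons a = 1914.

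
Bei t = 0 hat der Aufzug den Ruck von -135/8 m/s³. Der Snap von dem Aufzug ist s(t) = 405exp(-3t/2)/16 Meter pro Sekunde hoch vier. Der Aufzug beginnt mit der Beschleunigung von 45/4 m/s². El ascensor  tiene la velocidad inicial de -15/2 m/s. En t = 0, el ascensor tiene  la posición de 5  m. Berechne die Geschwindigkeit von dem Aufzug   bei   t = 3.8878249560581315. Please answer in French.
Pour résoudre ceci, nous devons prendre 3 intégrales de notre équation du snap s(t) = 405·exp(-3·t/2)/16. La primitive du snap, avec j(0) = -135/8, donne le jerk: j(t) = -135·exp(-3·t/2)/8. En intégrant le jerk et en utilisant la condition initiale a(0) = 45/4, nous obtenons a(t) = 45·exp(-3·t/2)/4. En prenant ∫a(t)dt et en appliquant v(0) = -15/2, nous trouvons v(t) = -15·exp(-3·t/2)/2. En utilisant v(t) = -15·exp(-3·t/2)/2 et en substituant t = 3.8878249560581315, nous trouvons v = -0.0219973252283488.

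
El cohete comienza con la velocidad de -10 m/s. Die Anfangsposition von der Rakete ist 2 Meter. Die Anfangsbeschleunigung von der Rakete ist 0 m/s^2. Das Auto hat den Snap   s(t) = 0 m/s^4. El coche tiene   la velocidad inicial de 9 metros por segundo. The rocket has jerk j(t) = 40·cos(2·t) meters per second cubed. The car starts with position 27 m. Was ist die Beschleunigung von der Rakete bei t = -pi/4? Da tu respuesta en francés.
Nous devons trouver la primitive de notre équation du jerk j(t) = 40·cos(2·t) 1 fois. En prenant ∫j(t)dt et en appliquant a(0) = 0, nous trouvons a(t) = 20·sin(2·t). De l'équation de l'accélération a(t) = 20·sin(2·t), nous substituons t = -pi/4 pour obtenir a = -20.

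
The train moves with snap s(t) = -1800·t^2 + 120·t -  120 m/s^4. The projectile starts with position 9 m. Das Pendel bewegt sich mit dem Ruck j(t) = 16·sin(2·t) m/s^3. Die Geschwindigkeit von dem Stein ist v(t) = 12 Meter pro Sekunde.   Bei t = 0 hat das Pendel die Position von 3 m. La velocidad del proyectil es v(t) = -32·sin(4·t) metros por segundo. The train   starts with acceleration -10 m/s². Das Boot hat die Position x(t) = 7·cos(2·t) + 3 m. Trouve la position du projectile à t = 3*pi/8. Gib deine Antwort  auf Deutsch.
Um dies zu lösen, müssen wir 1 Stammfunktion unserer Gleichung für die Geschwindigkeit v(t) = -32·sin(4·t) finden. Das Integral von der Geschwindigkeit, mit x(0) = 9, ergibt die Position: x(t) = 8·cos(4·t) + 1. Mit x(t) = 8·cos(4·t) + 1 und Einsetzen von t = 3*pi/8, finden wir x = 1.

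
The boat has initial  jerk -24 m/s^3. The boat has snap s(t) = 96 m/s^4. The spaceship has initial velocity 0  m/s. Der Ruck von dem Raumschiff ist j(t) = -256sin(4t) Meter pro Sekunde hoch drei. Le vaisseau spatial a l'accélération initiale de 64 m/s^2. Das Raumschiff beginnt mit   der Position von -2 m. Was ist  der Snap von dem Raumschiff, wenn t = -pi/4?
Um dies zu lösen, müssen wir 1 Ableitung unserer Gleichung für den Ruck j(t) = -256·sin(4·t) nehmen. Mit d/dt von j(t) finden wir s(t) = -1024·cos(4·t). Mit s(t) = -1024·cos(4·t) und Einsetzen von t = -pi/4, finden wir s = 1024.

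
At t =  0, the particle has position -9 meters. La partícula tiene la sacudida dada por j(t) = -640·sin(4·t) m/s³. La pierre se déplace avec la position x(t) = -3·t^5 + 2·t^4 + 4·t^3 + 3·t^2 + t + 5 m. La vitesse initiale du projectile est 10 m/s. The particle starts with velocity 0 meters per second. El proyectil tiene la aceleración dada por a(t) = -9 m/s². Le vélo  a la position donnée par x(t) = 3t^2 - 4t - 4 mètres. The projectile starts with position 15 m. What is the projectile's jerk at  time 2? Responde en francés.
Pour résoudre ceci, nous devons prendre 1 dérivée de notre équation de l'accélération a(t) = -9. En prenant d/dt de a(t), nous trouvons j(t) = 0. De l'équation du jerk j(t) = 0, nous substituons t = 2 pour obtenir j = 0.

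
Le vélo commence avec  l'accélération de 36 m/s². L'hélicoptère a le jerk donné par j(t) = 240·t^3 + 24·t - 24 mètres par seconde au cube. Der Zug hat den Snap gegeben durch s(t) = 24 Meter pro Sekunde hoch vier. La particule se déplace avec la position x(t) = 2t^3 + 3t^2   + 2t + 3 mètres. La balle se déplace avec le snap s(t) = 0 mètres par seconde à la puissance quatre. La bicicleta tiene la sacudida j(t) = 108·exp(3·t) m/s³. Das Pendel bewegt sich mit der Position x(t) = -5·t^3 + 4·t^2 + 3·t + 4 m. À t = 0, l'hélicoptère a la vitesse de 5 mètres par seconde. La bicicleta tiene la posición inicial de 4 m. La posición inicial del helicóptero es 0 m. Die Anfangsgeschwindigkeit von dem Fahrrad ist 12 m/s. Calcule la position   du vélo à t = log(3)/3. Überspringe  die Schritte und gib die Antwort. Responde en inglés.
At t = log(3)/3, x = 12.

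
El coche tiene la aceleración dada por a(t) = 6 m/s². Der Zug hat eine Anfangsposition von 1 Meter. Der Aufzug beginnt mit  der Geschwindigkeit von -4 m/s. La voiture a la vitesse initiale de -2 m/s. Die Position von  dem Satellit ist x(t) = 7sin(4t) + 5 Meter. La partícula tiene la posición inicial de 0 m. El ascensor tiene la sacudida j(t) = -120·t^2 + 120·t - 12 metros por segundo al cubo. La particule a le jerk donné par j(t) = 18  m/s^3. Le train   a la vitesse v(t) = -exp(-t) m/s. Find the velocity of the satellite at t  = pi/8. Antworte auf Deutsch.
Wir müssen unsere Gleichung für die Position x(t) = 7·sin(4·t) + 5 1-mal ableiten. Die Ableitung von der Position ergibt die Geschwindigkeit: v(t) = 28·cos(4·t). Wir haben die Geschwindigkeit v(t) = 28·cos(4·t). Durch Einsetzen von t = pi/8: v(pi/8) = 0.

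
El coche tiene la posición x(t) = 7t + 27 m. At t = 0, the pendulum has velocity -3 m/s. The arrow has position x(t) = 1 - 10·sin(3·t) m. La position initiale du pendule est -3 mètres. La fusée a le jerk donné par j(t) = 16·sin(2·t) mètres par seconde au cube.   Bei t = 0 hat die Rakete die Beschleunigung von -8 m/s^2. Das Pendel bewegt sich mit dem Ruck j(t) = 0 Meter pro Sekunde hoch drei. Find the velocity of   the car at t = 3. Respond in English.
We must differentiate our position equation x(t) = 7·t + 27 1 time. Differentiating position, we get velocity: v(t) = 7. From the given velocity equation v(t) = 7, we substitute t = 3 to get v = 7.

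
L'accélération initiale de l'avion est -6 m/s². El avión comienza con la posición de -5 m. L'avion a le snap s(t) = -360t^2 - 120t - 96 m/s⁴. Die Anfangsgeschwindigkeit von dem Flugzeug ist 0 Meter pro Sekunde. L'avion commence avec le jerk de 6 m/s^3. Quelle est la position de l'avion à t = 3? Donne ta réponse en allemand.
Wir müssen die Stammfunktion unserer Gleichung für den Snap s(t) = -360·t^2 - 120·t - 96 4-mal finden. Durch Integration von dem Snap und Verwendung der Anfangsbedingung j(0) = 6, erhalten wir j(t) = -120·t^3 - 60·t^2 - 96·t + 6. Die Stammfunktion von dem Ruck ist die Beschleunigung. Mit a(0) = -6 erhalten wir a(t) = -30·t^4 - 20·t^3 - 48·t^2 + 6·t - 6. Die Stammfunktion von der Beschleunigung, mit v(0) = 0, ergibt die Geschwindigkeit: v(t) = t·(-6·t^4 - 5·t^3 - 16·t^2 + 3·t - 6). Die Stammfunktion von der Geschwindigkeit ist die Position. Mit x(0) = -5 erhalten wir x(t) = -t^6 - t^5 - 4·t^4 + t^3 - 3·t^2 - 5. Wir haben die Position x(t) = -t^6 - t^5 - 4·t^4 + t^3 - 3·t^2 - 5. Durch Einsetzen von t = 3: x(3) = -1301.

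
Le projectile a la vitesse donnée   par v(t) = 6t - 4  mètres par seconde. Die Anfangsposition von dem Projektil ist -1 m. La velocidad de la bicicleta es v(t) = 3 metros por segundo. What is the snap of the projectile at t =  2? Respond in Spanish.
Para resolver esto, necesitamos tomar 3 derivadas de nuestra ecuación de la velocidad v(t) = 6·t - 4. Derivando la velocidad, obtenemos la aceleración: a(t) = 6. Derivando la aceleración, obtenemos la sacudida: j(t) = 0. La derivada de la sacudida da el snap: s(t) = 0. Usando s(t) = 0 y sustituyendo t = 2, encontramos s = 0.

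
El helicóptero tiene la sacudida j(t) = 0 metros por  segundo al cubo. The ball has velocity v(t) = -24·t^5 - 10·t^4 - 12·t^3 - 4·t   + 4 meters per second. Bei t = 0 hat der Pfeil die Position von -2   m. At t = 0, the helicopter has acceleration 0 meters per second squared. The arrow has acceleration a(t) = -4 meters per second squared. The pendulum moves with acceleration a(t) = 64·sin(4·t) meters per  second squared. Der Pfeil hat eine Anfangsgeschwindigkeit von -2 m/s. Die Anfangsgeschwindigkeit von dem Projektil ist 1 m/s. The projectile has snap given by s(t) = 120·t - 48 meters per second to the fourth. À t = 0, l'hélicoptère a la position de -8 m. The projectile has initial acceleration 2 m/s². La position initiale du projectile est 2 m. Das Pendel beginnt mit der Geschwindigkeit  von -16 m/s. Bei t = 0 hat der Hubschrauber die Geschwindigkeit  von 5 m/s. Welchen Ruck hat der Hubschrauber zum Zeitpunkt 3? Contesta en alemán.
Mit j(t) = 0 und Einsetzen von t = 3, finden wir j = 0.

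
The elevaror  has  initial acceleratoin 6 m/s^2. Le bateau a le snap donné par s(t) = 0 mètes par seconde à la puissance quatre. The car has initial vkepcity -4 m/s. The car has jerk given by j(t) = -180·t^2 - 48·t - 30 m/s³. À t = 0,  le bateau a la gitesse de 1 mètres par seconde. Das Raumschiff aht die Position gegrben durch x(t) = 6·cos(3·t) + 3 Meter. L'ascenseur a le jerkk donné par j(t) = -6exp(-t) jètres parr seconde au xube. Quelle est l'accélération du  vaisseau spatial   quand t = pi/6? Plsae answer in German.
Ausgehend von der Position x(t) = 6·cos(3·t) + 3, nehmen wir 2 Ableitungen. Durch Ableiten von der Position erhalten wir die Geschwindigkeit: v(t) = -18·sin(3·t). Durch Ableiten von der Geschwindigkeit erhalten wir die Beschleunigung: a(t) = -54·cos(3·t). Wir haben die Beschleunigung a(t) = -54·cos(3·t). Durch Einsetzen von t = pi/6: a(pi/6) = 0.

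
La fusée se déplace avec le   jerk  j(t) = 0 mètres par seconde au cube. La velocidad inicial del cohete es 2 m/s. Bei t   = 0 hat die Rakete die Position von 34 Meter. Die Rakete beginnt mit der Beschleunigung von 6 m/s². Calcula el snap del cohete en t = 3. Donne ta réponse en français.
En partant du jerk j(t) = 0, nous prenons 1 dérivée. La dérivée du jerk donne le snap: s(t) = 0. En utilisant s(t) = 0 et en substituant t = 3, nous trouvons s = 0.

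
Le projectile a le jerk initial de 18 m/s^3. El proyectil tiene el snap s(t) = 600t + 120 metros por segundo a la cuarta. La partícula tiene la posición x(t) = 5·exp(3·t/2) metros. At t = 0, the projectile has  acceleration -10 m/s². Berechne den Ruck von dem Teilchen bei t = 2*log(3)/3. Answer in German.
Ausgehend von der Position x(t) = 5·exp(3·t/2), nehmen wir 3 Ableitungen. Durch Ableiten von der Position erhalten wir die Geschwindigkeit: v(t) = 15·exp(3·t/2)/2. Mit d/dt von v(t) finden wir a(t) = 45·exp(3·t/2)/4. Die Ableitung von der Beschleunigung ergibt den Ruck: j(t) = 135·exp(3·t/2)/8. Aus der Gleichung für den Ruck j(t) = 135·exp(3·t/2)/8, setzen wir t = 2*log(3)/3 ein und erhalten j = 405/8.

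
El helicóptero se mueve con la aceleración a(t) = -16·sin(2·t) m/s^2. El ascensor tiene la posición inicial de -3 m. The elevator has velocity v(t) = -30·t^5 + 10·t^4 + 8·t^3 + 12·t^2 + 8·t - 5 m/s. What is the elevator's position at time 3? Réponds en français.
En partant de la vitesse v(t) = -30·t^5 + 10·t^4 + 8·t^3 + 12·t^2 + 8·t - 5, nous prenons 1 intégrale. En prenant ∫v(t)dt et en appliquant x(0) = -3, nous trouvons x(t) = -5·t^6 + 2·t^5 + 2·t^4 + 4·t^3 + 4·t^2 - 5·t - 3. En utilisant x(t) = -5·t^6 + 2·t^5 + 2·t^4 + 4·t^3 + 4·t^2 - 5·t - 3 et en substituant t = 3, nous trouvons x = -2871.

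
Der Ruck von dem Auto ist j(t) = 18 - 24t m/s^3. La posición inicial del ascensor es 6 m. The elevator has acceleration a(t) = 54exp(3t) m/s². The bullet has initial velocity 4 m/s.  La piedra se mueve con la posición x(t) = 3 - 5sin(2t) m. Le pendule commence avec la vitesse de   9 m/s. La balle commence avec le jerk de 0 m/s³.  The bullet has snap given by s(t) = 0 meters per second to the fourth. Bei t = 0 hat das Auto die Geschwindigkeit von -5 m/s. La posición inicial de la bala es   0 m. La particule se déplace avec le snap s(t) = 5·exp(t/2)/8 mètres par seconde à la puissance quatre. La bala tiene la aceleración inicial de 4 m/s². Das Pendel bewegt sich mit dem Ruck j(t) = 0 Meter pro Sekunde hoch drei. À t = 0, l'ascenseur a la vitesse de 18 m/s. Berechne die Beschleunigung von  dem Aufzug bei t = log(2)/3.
Wir haben die Beschleunigung a(t) = 54·exp(3·t). Durch Einsetzen von t = log(2)/3: a(log(2)/3) = 108.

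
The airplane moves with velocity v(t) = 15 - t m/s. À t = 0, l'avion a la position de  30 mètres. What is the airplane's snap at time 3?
We must differentiate our velocity equation v(t) = 15 - t 3 times. Taking d/dt of v(t), we find a(t) = -1. Taking d/dt of a(t), we find j(t) = 0. The derivative of jerk gives snap: s(t) = 0. We have snap s(t) = 0. Substituting t = 3: s(3) = 0.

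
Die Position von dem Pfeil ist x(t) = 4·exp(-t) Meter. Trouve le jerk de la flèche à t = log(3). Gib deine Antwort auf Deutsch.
Ausgehend von der Position x(t) = 4·exp(-t), nehmen wir 3 Ableitungen. Durch Ableiten von der Position erhalten wir die Geschwindigkeit: v(t) = -4·exp(-t). Mit d/dt von v(t) finden wir a(t) = 4·exp(-t). Mit d/dt von a(t) finden wir j(t) = -4·exp(-t). Aus der Gleichung für den Ruck j(t) = -4·exp(-t), setzen wir t = log(3) ein und erhalten j = -4/3.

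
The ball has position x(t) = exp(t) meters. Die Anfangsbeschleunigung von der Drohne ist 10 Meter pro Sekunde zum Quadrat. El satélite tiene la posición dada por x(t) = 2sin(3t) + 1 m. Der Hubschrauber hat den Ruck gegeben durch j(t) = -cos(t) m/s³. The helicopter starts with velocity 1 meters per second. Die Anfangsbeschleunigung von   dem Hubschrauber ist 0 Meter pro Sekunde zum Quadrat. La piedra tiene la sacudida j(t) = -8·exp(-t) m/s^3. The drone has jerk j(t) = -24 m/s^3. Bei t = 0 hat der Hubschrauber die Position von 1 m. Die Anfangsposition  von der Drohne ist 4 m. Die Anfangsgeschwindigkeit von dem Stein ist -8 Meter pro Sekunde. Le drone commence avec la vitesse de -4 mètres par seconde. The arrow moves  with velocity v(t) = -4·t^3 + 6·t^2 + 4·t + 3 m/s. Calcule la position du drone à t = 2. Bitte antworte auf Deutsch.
Wir müssen die Stammfunktion unserer Gleichung für den Ruck j(t) = -24 3-mal finden. Mit ∫j(t)dt und Anwendung von a(0) = 10, finden wir a(t) = 10 - 24·t. Mit ∫a(t)dt und Anwendung von v(0) = -4, finden wir v(t) = -12·t^2 + 10·t - 4. Mit ∫v(t)dt und Anwendung von x(0) = 4, finden wir x(t) = -4·t^3 + 5·t^2 - 4·t + 4. Wir haben die Position x(t) = -4·t^3 + 5·t^2 - 4·t + 4. Durch Einsetzen von t = 2: x(2) = -16.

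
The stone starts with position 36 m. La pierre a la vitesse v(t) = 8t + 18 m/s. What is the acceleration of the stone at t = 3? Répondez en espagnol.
Para resolver esto, necesitamos tomar 1 derivada de nuestra ecuación de la velocidad v(t) = 8·t + 18. La derivada de la velocidad da la aceleración: a(t) = 8. Usando a(t) = 8 y sustituyendo t = 3, encontramos a = 8.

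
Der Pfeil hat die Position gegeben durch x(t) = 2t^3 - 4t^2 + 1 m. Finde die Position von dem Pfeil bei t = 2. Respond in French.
De l'équation de la position x(t) = 2·t^3 - 4·t^2 + 1, nous substituons t = 2 pour obtenir x = 1.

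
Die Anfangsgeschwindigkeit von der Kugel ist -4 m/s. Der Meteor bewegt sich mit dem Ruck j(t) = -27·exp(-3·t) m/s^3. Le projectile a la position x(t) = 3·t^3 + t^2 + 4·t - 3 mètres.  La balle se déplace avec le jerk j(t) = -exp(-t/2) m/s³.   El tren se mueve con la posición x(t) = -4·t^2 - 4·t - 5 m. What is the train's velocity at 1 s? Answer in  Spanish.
Debemos derivar nuestra ecuación de la posición x(t) = -4·t^2 - 4·t - 5 1 vez. Tomando d/dt de x(t), encontramos v(t) = -8·t - 4. Tenemos la velocidad v(t) = -8·t - 4. Sustituyendo t = 1: v(1) = -12.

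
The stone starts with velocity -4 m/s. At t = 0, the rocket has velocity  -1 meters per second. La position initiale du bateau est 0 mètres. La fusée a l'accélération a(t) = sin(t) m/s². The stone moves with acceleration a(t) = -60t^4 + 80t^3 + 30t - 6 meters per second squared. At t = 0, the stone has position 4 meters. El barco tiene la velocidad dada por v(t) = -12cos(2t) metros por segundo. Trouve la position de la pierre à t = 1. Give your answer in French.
En partant de l'accélération a(t) = -60·t^4 + 80·t^3 + 30·t - 6, nous prenons 2 primitives. La primitive de l'accélération, avec v(0) = -4, donne la vitesse: v(t) = -12·t^5 + 20·t^4 + 15·t^2 - 6·t - 4. L'intégrale de la vitesse, avec x(0) = 4, donne la position: x(t) = -2·t^6 + 4·t^5 + 5·t^3 - 3·t^2 - 4·t + 4. Nous avons la position x(t) = -2·t^6 + 4·t^5 + 5·t^3 - 3·t^2 - 4·t + 4. En substituant t = 1: x(1) = 4.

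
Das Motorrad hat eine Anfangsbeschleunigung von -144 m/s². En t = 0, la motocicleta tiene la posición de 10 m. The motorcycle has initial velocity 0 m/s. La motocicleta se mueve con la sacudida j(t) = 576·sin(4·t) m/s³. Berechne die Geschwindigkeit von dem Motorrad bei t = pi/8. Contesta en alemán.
Ausgehend von dem Ruck j(t) = 576·sin(4·t), nehmen wir 2 Integrale. Die Stammfunktion von dem Ruck, mit a(0) = -144, ergibt die Beschleunigung: a(t) = -144·cos(4·t). Durch Integration von der Beschleunigung und Verwendung der Anfangsbedingung v(0) = 0, erhalten wir v(t) = -36·sin(4·t). Wir haben die Geschwindigkeit v(t) = -36·sin(4·t). Durch Einsetzen von t = pi/8: v(pi/8) = -36.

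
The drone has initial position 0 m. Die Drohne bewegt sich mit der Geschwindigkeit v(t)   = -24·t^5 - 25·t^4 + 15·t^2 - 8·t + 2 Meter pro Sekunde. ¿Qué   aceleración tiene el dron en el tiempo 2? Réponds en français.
Nous devons dériver notre équation de la vitesse v(t) = -24·t^5 - 25·t^4 + 15·t^2 - 8·t + 2 1 fois. En prenant d/dt de v(t), nous trouvons a(t) = -120·t^4 - 100·t^3 + 30·t - 8. De l'équation de l'accélération a(t) = -120·t^4 - 100·t^3 + 30·t - 8, nous substituons t = 2 pour obtenir a = -2668.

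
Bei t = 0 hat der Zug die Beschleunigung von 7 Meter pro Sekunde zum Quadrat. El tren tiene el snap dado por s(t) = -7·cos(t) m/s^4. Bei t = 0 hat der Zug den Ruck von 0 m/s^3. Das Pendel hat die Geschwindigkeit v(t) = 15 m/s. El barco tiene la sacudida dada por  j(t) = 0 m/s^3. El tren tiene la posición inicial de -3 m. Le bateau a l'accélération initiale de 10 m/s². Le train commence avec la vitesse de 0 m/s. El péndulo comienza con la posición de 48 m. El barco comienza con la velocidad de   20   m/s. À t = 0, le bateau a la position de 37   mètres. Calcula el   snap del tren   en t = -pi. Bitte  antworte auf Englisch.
Using s(t) = -7·cos(t) and substituting t = -pi, we find s = 7.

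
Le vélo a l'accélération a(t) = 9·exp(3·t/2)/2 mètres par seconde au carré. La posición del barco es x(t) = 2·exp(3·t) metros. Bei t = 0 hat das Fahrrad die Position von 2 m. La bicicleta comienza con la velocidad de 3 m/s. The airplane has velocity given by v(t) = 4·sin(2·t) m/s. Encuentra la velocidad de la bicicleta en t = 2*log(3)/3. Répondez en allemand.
Ausgehend von der Beschleunigung a(t) = 9·exp(3·t/2)/2, nehmen wir 1 Integral. Die Stammfunktion von der Beschleunigung ist die Geschwindigkeit. Mit v(0) = 3 erhalten wir v(t) = 3·exp(3·t/2). Aus der Gleichung für die Geschwindigkeit v(t) = 3·exp(3·t/2), setzen wir t = 2*log(3)/3 ein und erhalten v = 9.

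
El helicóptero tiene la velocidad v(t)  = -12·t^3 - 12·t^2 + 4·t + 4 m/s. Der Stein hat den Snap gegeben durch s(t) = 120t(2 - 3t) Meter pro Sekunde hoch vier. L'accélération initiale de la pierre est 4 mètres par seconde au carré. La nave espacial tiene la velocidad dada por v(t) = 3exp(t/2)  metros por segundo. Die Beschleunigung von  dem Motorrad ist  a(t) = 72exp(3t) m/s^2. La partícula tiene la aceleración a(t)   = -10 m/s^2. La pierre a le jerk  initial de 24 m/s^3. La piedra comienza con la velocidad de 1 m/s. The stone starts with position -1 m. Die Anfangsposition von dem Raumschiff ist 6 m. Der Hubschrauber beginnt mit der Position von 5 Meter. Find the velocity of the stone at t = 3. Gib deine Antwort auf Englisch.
To find the answer, we compute 3 integrals of s(t) = 120·t·(2 - 3·t). Taking ∫s(t)dt and applying j(0) = 24, we find j(t) = -120·t^3 + 120·t^2 + 24. The integral of jerk, with a(0) = 4, gives acceleration: a(t) = -30·t^4 + 40·t^3 + 24·t + 4. Integrating acceleration and using the initial condition v(0) = 1, we get v(t) = -6·t^5 + 10·t^4 + 12·t^2 + 4·t + 1. Using v(t) = -6·t^5 + 10·t^4 + 12·t^2 + 4·t + 1 and substituting t = 3, we find v = -527.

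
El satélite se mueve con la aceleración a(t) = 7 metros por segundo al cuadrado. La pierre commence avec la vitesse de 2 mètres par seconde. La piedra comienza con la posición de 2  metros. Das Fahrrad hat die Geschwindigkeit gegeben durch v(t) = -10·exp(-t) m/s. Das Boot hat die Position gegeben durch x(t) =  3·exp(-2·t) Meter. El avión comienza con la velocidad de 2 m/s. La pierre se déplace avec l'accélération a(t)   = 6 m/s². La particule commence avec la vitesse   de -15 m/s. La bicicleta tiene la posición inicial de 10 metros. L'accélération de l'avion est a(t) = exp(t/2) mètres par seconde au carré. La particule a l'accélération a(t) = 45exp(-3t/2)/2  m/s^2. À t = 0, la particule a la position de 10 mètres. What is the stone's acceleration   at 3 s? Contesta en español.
Usando a(t) = 6 y sustituyendo t = 3, encontramos a = 6.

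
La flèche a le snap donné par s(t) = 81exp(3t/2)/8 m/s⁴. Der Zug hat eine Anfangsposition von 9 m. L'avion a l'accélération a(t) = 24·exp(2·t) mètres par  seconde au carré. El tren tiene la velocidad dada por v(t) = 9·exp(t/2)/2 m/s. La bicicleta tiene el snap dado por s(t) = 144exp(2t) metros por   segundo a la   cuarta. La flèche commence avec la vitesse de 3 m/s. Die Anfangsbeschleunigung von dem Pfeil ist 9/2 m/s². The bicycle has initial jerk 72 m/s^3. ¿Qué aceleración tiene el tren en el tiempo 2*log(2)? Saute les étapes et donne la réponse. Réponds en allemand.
Bei t = 2*log(2), a = 9/2.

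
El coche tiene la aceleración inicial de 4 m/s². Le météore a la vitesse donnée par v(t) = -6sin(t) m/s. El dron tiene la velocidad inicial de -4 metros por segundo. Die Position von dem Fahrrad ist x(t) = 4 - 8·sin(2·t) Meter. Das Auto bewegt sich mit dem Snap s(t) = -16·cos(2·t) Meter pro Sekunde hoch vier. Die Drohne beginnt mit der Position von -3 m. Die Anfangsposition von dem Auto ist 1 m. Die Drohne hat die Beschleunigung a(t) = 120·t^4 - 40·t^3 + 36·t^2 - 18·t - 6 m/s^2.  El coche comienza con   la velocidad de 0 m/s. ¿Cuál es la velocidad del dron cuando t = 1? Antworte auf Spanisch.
Necesitamos integrar nuestra ecuación de la aceleración a(t) = 120·t^4 - 40·t^3 + 36·t^2 - 18·t - 6 1 vez. Integrando la aceleración y usando la condición inicial v(0) = -4, obtenemos v(t) = 24·t^5 - 10·t^4 + 12·t^3 - 9·t^2 - 6·t - 4. Tenemos la velocidad v(t) = 24·t^5 - 10·t^4 + 12·t^3 - 9·t^2 - 6·t - 4. Sustituyendo t = 1: v(1) = 7.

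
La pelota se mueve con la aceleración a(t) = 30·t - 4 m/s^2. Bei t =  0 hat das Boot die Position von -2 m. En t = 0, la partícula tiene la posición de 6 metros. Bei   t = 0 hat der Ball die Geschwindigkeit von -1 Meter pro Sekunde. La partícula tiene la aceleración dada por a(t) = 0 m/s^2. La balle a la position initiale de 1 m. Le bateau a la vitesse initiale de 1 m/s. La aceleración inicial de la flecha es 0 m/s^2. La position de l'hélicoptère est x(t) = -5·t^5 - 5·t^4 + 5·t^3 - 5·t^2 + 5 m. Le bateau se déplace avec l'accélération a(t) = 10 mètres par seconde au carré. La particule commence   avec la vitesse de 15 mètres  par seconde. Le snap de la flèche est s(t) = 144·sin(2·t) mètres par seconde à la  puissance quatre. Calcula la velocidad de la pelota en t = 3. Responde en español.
Para resolver esto, necesitamos tomar 1 integral de nuestra ecuación de la aceleración a(t) = 30·t - 4. Tomando ∫a(t)dt y aplicando v(0) = -1, encontramos v(t) = 15·t^2 - 4·t - 1. Usando v(t) = 15·t^2 - 4·t - 1 y sustituyendo t = 3, encontramos v = 122.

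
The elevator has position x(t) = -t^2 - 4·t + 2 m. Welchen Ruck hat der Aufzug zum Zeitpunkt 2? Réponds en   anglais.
We must differentiate our position equation x(t) = -t^2 - 4·t + 2 3 times. Taking d/dt of x(t), we find v(t) = -2·t - 4. Taking d/dt of v(t), we find a(t) = -2. Differentiating acceleration, we get jerk: j(t) = 0. Using j(t) = 0 and substituting t = 2, we find j = 0.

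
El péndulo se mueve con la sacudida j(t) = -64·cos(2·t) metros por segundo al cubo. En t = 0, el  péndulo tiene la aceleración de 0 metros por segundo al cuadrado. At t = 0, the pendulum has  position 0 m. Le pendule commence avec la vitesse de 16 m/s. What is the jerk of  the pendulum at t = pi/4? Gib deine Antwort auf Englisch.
From the given jerk equation j(t) = -64·cos(2·t), we substitute t = pi/4 to get j = 0.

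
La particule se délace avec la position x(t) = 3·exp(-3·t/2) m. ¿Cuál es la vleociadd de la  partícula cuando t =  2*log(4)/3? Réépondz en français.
Pour résoudre ceci, nous devons prendre 1 dérivée de notre équation de la position x(t) = 3·exp(-3·t/2). La dérivée de la position donne la vitesse: v(t) = -9·exp(-3·t/2)/2. Nous avons la vitesse v(t) = -9·exp(-3·t/2)/2. En substituant t = 2*log(4)/3: v(2*log(4)/3) = -9/8.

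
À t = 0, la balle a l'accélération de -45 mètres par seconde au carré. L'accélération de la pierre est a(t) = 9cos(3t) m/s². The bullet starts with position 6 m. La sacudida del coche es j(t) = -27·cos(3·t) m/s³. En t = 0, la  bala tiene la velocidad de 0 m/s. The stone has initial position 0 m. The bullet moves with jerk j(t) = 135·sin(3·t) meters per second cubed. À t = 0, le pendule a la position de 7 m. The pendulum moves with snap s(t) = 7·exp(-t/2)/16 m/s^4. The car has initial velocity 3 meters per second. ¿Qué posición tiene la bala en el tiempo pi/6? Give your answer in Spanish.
Para resolver esto, necesitamos tomar 3 integrales de nuestra ecuación de la sacudida j(t) = 135·sin(3·t). La integral de la sacudida, con a(0) = -45, da la aceleración: a(t) = -45·cos(3·t). Tomando ∫a(t)dt y aplicando v(0) = 0, encontramos v(t) = -15·sin(3·t). La integral de la velocidad, con x(0) = 6, da la posición: x(t) = 5·cos(3·t) + 1. Tenemos la posición x(t) = 5·cos(3·t) + 1. Sustituyendo t = pi/6: x(pi/6) = 1.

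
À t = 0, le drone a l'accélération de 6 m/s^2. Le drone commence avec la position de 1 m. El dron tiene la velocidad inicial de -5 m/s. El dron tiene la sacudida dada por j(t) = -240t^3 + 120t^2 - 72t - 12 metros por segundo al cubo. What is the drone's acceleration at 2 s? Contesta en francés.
Nous devons trouver la primitive de notre équation du jerk j(t) = -240·t^3 + 120·t^2 - 72·t - 12 1 fois. L'intégrale du jerk est l'accélération. En utilisant a(0) = 6, nous obtenons a(t) = -60·t^4 + 40·t^3 - 36·t^2 - 12·t + 6. Nous avons l'accélération a(t) = -60·t^4 + 40·t^3 - 36·t^2 - 12·t + 6. En substituant t = 2: a(2) = -802.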